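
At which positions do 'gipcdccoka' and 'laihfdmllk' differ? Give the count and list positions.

Differing positions: 1, 2, 3, 4, 5, 6, 7, 8, 9, 10. Hamming distance = 10.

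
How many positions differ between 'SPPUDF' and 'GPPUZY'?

Differing positions: 1, 5, 6. Hamming distance = 3.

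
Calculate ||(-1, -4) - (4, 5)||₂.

√(Σ(x_i - y_i)²) = √((-1 - 4)² + (-4 - 5)²)
= √((-5)² + (-9)²) = √(25 + 81) = √106 ≈ 10.2956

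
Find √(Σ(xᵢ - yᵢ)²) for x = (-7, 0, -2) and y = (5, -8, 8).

√(Σ(x_i - y_i)²) = √((-7 - 5)² + (0 - (-8))² + (-2 - 8)²)
= √((-12)² + 8² + (-10)²) = √(144 + 64 + 100) = √308 ≈ 17.5499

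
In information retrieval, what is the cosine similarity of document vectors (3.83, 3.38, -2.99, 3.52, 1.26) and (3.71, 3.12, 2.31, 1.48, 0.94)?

With u = (3.83, 3.38, -2.99, 3.52, 1.26), v = (3.71, 3.12, 2.31, 1.48, 0.94):
u·v = 3.83·3.71 + 3.38·3.12 + (-2.99)·2.31 + 3.52·1.48 + 1.26·0.94 = 14.2093 + 10.5456 + (-6.9069) + 5.2096 + 1.1844 = 24.242.
|u| = √(3.83² + 3.38² + (-2.99)² + 3.52² + 1.26²) = √(14.6689 + 11.4244 + 8.9401 + 12.3904 + 1.5876) = √49.0114, |v| = √(3.71² + 3.12² + 2.31² + 1.48² + 0.94²) = √(13.7641 + 9.7344 + 5.3361 + 2.1904 + 0.8836) = √31.9086.
cos θ = (u·v)/(|u||v|) = 24.242/(√49.0114·√31.9086) ≈ 0.613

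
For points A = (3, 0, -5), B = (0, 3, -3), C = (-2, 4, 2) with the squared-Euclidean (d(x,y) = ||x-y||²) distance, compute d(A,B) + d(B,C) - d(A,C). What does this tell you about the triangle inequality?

d(A,B) = 3² + 3² + 2² = 22, d(B,C) = 2² + 1² + 5² = 30, d(A,C) = 5² + 4² + 7² = 90.
d(A,B) + d(B,C) - d(A,C) = 22 + 30 - 90 = 52 - 90 = -38. This is < 0, so the triangle inequality FAILS for these points (squared-Euclidean is not a metric).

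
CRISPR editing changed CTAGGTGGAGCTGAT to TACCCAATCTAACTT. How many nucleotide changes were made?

Differing positions: 1, 2, 3, 4, 5, 6, 7, 8, 9, 10, 11, 12, 13, 14. Hamming distance = 14.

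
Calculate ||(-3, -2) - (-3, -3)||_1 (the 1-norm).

Σ|x_i - y_i| = |-3 - (-3)| + |-2 - (-3)| = 0 + 1 = 1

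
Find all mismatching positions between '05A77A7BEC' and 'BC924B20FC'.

Differing positions: 1, 2, 3, 4, 5, 6, 7, 8, 9. Hamming distance = 9.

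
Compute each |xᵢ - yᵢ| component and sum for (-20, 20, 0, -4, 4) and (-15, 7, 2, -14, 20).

Σ|x_i - y_i| = |-20 - (-15)| + |20 - 7| + |0 - 2| + |-4 - (-14)| + |4 - 20| = 5 + 13 + 2 + 10 + 16 = 46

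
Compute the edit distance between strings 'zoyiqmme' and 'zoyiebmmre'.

Let D[i][j] be the edit distance between the first i characters of 'zoyiqmme' and the first j characters of 'zoyiebmmre', with D[i][0] = i, D[0][j] = j, and D[i][j] = D[i-1][j-1] if the characters match, else 1 + min(D[i-1][j], D[i][j-1], D[i-1][j-1]). Filling the table (rows: prefixes of 'zoyiqmme', columns: prefixes of 'zoyiebmmre'):
     ε  z  o  y  i  e  b  m  m  r  e
  ε  0  1  2  3  4  5  6  7  8  9 10
  z  1  0  1  2  3  4  5  6  7  8  9
  o  2  1  0  1  2  3  4  5  6  7  8
  y  3  2  1  0  1  2  3  4  5  6  7
  i  4  3  2  1  0  1  2  3  4  5  6
  q  5  4  3  2  1  1  2  3  4  5  6
  m  6  5  4  3  2  2  2  2  3  4  5
  m  7  6  5  4  3  3  3  2  2  3  4
  e  8  7  6  5  4  3  4  3  3  3  3
The bottom-right entry gives D[8][10] = 3, so no sequence of fewer than 3 edits works. Backtracking through the table gives one optimal edit sequence (3 edits):
  zoyiqmme → zoyieqmme (ins e @5)
  zoyieqmme → zoyiebmme (sub q→b @6)
  zoyiebmme → zoyiebmmre (ins r @9)
Edit distance = 3.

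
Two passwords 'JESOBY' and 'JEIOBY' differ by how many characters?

Differing positions: 3. Hamming distance = 1.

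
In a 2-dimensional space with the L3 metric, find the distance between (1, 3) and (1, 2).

(Σ|x_i - y_i|^3)^(1/3) = (|1 - 1|^3 + |3 - 2|^3)^(1/3)
= (0^3 + 1^3)^(1/3) = (0 + 1)^(1/3) = (1)^(1/3) = 1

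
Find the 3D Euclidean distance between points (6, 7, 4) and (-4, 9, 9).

√(Σ(x_i - y_i)²) = √((6 - (-4))² + (7 - 9)² + (4 - 9)²)
= √(10² + (-2)² + (-5)²) = √(100 + 4 + 25) = √129 ≈ 11.3578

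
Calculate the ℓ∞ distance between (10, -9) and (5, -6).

max(|x_i - y_i|) = max(|10 - 5|, |-9 - (-6)|) = max(5, 3) = 5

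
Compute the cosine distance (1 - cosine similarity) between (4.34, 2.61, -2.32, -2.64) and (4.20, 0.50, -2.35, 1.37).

With u = (4.34, 2.61, -2.32, -2.64), v = (4.20, 0.50, -2.35, 1.37):
u·v = 4.34·4.2 + 2.61·0.5 + (-2.32)·(-2.35) + (-2.64)·1.37 = 18.228 + 1.305 + 5.452 + (-3.6168) = 21.3682.
|u| = √(4.34² + 2.61² + (-2.32)² + (-2.64)²) = √(18.8356 + 6.8121 + 5.3824 + 6.9696) = √37.9997, |v| = √(4.2² + 0.5² + (-2.35)² + 1.37²) = √(17.64 + 0.25 + 5.5225 + 1.8769) = √25.2894.
cos θ = (u·v)/(|u||v|) = 21.3682/(√37.9997·√25.2894) ≈ 0.6893
Cosine distance = 1 - cos θ ≈ 1 - 0.6893 = 0.3107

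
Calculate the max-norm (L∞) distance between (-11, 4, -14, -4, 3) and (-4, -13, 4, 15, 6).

max(|x_i - y_i|) = max(|-11 - (-4)|, |4 - (-13)|, |-14 - 4|, |-4 - 15|, |3 - 6|) = max(7, 17, 18, 19, 3) = 19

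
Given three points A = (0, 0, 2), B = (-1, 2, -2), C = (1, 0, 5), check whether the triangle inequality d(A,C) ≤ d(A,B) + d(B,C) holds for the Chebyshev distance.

d(A,B) = max(1, 2, 4) = 4, d(B,C) = max(2, 2, 7) = 7, d(A,C) = max(1, 0, 3) = 3.
d(A,C) = 3 ≤ 4 + 7 = 11. Triangle inequality is satisfied.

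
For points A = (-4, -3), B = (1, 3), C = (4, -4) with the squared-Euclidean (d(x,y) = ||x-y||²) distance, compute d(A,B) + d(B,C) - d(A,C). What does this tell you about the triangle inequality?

d(A,B) = 5² + 6² = 61, d(B,C) = 3² + 7² = 58, d(A,C) = 8² + 1² = 65.
d(A,B) + d(B,C) - d(A,C) = 61 + 58 - 65 = 119 - 65 = 54. This is ≥ 0, so the triangle inequality holds for these points.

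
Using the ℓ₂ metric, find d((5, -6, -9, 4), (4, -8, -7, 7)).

√(Σ(x_i - y_i)²) = √((5 - 4)² + (-6 - (-8))² + (-9 - (-7))² + (4 - 7)²)
= √(1² + 2² + (-2)² + (-3)²) = √(1 + 4 + 4 + 9) = √18 ≈ 4.2426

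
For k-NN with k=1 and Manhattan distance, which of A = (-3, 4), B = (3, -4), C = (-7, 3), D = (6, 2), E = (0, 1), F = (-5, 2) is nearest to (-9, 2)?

Distances: d(A) = 8, d(B) = 18, d(C) = 3, d(D) = 15, d(E) = 10, d(F) = 4. Nearest: C = (-7, 3) with distance 3.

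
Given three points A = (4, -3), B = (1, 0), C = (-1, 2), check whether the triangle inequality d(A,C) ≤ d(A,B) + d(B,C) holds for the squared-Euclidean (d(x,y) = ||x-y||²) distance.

d(A,B) = 3² + 3² = 18, d(B,C) = 2² + 2² = 8, d(A,C) = 5² + 5² = 50.
d(A,C) = 50 > 18 + 8 = 26. Triangle inequality is VIOLATED. (Squared-Euclidean is not a metric — this is a counterexample.)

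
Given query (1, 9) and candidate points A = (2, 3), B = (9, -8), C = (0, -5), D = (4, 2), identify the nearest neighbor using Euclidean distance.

Distances: d(A) ≈ 6.0828, d(B) ≈ 18.7883, d(C) ≈ 14.0357, d(D) ≈ 7.6158. Nearest: A = (2, 3) with distance 6.0828.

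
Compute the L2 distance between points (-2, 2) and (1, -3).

(Σ|x_i - y_i|^2)^(1/2) = (|-2 - 1|^2 + |2 - (-3)|^2)^(1/2)
= (3^2 + 5^2)^(1/2) = (9 + 25)^(1/2) = (34)^(1/2) ≈ 5.831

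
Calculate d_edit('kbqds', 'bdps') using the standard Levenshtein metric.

Let D[i][j] be the edit distance between the first i characters of 'kbqds' and the first j characters of 'bdps', with D[i][0] = i, D[0][j] = j, and D[i][j] = D[i-1][j-1] if the characters match, else 1 + min(D[i-1][j], D[i][j-1], D[i-1][j-1]). Filling the table (rows: prefixes of 'kbqds', columns: prefixes of 'bdps'):
     ε  b  d  p  s
  ε  0  1  2  3  4
  k  1  1  2  3  4
  b  2  1  2  3  4
  q  3  2  2  3  4
  d  4  3  2  3  4
  s  5  4  3  3  3
The bottom-right entry gives D[5][4] = 3, so no sequence of fewer than 3 edits works. Backtracking through the table gives one optimal edit sequence (3 edits):
  kbqds → bqds (del k @1)
  bqds → bdds (sub q→d @2)
  bdds → bdps (sub d→p @3)
Edit distance = 3.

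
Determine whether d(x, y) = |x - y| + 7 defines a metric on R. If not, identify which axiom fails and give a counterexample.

No. d fails identity of indiscernibles (specifically d(x,x) = 0): d(-1, -1) = |-1 - (-1)| + 7 = 0 + 7 = 7 ≠ 0.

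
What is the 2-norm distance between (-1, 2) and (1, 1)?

(Σ|x_i - y_i|^2)^(1/2) = (|-1 - 1|^2 + |2 - 1|^2)^(1/2)
= (2^2 + 1^2)^(1/2) = (4 + 1)^(1/2) = (5)^(1/2) ≈ 2.2361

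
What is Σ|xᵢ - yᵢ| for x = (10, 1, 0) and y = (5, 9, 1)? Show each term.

Σ|x_i - y_i| = |10 - 5| + |1 - 9| + |0 - 1| = 5 + 8 + 1 = 14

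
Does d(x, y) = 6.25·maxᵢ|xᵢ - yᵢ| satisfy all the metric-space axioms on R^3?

Yes. The L∞ (Chebyshev) norm induces a metric on R^3, and multiplying a metric by a positive constant 6.25 > 0 preserves all four axioms: non-negativity (6.25·||x-y|| ≥ 0), identity (6.25·||x-y|| = 0 ⟺ ||x-y|| = 0 ⟺ x = y), symmetry (||x-y|| = ||y-x||), and the triangle inequality (6.25·||x-z|| ≤ 6.25·||x-y|| + 6.25·||y-z||). So d is a metric.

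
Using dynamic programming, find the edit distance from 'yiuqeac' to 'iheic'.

Let D[i][j] be the edit distance between the first i characters of 'yiuqeac' and the first j characters of 'iheic', with D[i][0] = i, D[0][j] = j, and D[i][j] = D[i-1][j-1] if the characters match, else 1 + min(D[i-1][j], D[i][j-1], D[i-1][j-1]). Filling the table (rows: prefixes of 'yiuqeac', columns: prefixes of 'iheic'):
     ε  i  h  e  i  c
  ε  0  1  2  3  4  5
  y  1  1  2  3  4  5
  i  2  1  2  3  3  4
  u  3  2  2  3  4  4
  q  4  3  3  3  4  5
  e  5  4  4  3  4  5
  a  6  5  5  4  4  5
  c  7  6  6  5  5  4
The bottom-right entry gives D[7][5] = 4, so no sequence of fewer than 4 edits works. Backtracking through the table gives one optimal edit sequence (4 edits):
  yiuqeac → iuqeac (del y @1)
  iuqeac → iqeac (del u @2)
  iqeac → iheac (sub q→h @2)
  iheac → iheic (sub a→i @4)
Edit distance = 4.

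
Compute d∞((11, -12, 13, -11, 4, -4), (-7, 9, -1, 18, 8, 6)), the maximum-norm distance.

max(|x_i - y_i|) = max(|11 - (-7)|, |-12 - 9|, |13 - (-1)|, |-11 - 18|, |4 - 8|, |-4 - 6|) = max(18, 21, 14, 29, 4, 10) = 29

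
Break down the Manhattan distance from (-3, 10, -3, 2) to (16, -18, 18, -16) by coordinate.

Σ|x_i - y_i| = |-3 - 16| + |10 - (-18)| + |-3 - 18| + |2 - (-16)| = 19 + 28 + 21 + 18 = 86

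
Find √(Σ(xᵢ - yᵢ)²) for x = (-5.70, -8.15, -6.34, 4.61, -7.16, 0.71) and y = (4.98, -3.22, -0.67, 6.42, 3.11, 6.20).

√(Σ(x_i - y_i)²) = √((-5.7 - 4.98)² + (-8.15 - (-3.22))² + (-6.34 - (-0.67))² + (4.61 - 6.42)² + (-7.16 - 3.11)² + (0.71 - 6.2)²)
= √((-10.68)² + (-4.93)² + (-5.67)² + (-1.81)² + (-10.27)² + (-5.49)²) = √(114.0624 + 24.3049 + 32.1489 + 3.2761 + 105.4729 + 30.1401) = √309.4053 ≈ 17.5899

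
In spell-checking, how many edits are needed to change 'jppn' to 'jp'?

Let D[i][j] be the edit distance between the first i characters of 'jppn' and the first j characters of 'jp', with D[i][0] = i, D[0][j] = j, and D[i][j] = D[i-1][j-1] if the characters match, else 1 + min(D[i-1][j], D[i][j-1], D[i-1][j-1]). Filling the table (rows: prefixes of 'jppn', columns: prefixes of 'jp'):
     ε  j  p
  ε  0  1  2
  j  1  0  1
  p  2  1  0
  p  3  2  1
  n  4  3  2
The bottom-right entry gives D[4][2] = 2, so no sequence of fewer than 2 edits works. Backtracking through the table gives one optimal edit sequence (2 edits):
  jppn → jpn (del p @2)
  jpn → jp (del n @3)
Edit distance = 2.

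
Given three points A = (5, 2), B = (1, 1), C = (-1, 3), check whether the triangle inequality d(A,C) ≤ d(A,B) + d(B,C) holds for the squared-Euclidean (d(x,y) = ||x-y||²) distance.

d(A,B) = 4² + 1² = 17, d(B,C) = 2² + 2² = 8, d(A,C) = 6² + 1² = 37.
d(A,C) = 37 > 17 + 8 = 25. Triangle inequality is VIOLATED. (Squared-Euclidean is not a metric — this is a counterexample.)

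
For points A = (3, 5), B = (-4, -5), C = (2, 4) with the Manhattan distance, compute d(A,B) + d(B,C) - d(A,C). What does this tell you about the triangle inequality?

d(A,B) = 7 + 10 = 17, d(B,C) = 6 + 9 = 15, d(A,C) = 1 + 1 = 2.
d(A,B) + d(B,C) - d(A,C) = 17 + 15 - 2 = 32 - 2 = 30. This is ≥ 0, so the triangle inequality holds for these points.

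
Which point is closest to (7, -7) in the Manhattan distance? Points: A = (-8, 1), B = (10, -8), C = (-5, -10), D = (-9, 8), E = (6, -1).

Distances: d(A) = 23, d(B) = 4, d(C) = 15, d(D) = 31, d(E) = 7. Nearest: B = (10, -8) with distance 4.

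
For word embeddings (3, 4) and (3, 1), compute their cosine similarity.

With u = (3, 4), v = (3, 1):
u·v = 3·3 + 4·1 = 9 + 4 = 13.
|u| = √(3² + 4²) = √25, |v| = √(3² + 1²) = √10, so |u||v| = √(25·10) = √250.
cos θ = (u·v)/(|u||v|) = 13/√250 ≈ 0.8222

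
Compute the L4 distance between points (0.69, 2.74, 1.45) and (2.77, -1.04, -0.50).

(Σ|x_i - y_i|^4)^(1/4) = (|0.69 - 2.77|^4 + |2.74 - (-1.04)|^4 + |1.45 - (-0.5)|^4)^(1/4)
= (2.08^4 + 3.78^4 + 1.95^4)^(1/4) ≈ (18.7177 + 204.1584 + 14.459)^(1/4) = (237.3351)^(1/4) ≈ 3.925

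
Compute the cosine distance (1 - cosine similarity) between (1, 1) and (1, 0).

With u = (1, 1), v = (1, 0):
u·v = 1·1 + 1·0 = 1 + 0 = 1.
|u| = √(1² + 1²) = √2, |v| = √(1² + 0²) = √1, so |u||v| = √(2·1) = √2.
cos θ = (u·v)/(|u||v|) = 1/√2 ≈ 0.7071
Cosine distance = 1 - cos θ ≈ 1 - 0.7071 = 0.2929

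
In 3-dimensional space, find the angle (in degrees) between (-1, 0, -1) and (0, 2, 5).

With u = (-1, 0, -1), v = (0, 2, 5):
u·v = (-1)·0 + 0·2 + (-1)·5 = 0 + 0 + (-5) = -5.
|u| = √((-1)² + 0² + (-1)²) = √2, |v| = √(0² + 2² + 5²) = √29, so |u||v| = √(2·29) = √58.
cos θ = (u·v)/(|u||v|) = -5/√58 ≈ -0.656532
θ = arccos(-0.656532) ≈ 131.04°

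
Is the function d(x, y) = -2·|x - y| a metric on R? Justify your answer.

No. With c = -2 < 0, d fails non-negativity: d(1, 5) = -2·|1 - 5| = -2·4 = -8 < 0.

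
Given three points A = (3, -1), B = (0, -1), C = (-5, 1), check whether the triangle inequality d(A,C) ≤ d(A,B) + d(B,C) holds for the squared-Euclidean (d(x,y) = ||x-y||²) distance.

d(A,B) = 3² + 0² = 9, d(B,C) = 5² + 2² = 29, d(A,C) = 8² + 2² = 68.
d(A,C) = 68 > 9 + 29 = 38. Triangle inequality is VIOLATED. (Squared-Euclidean is not a metric — this is a counterexample.)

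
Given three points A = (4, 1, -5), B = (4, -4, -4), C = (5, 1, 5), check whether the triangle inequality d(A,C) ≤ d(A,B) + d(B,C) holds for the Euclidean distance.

d(A,B) = √(0² + 5² + 1²) = √26 ≈ 5.099, d(B,C) = √(1² + 5² + 9²) = √107 ≈ 10.3441, d(A,C) = √(1² + 0² + 10²) = √101 ≈ 10.0499.
d(A,C) ≈ 10.0499 ≤ 5.099 + 10.3441 = 15.4431. Triangle inequality is satisfied.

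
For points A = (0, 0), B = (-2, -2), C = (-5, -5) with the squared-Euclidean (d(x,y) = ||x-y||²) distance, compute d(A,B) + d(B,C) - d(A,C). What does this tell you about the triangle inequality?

d(A,B) = 2² + 2² = 8, d(B,C) = 3² + 3² = 18, d(A,C) = 5² + 5² = 50.
d(A,B) + d(B,C) - d(A,C) = 8 + 18 - 50 = 26 - 50 = -24. This is < 0, so the triangle inequality FAILS for these points (squared-Euclidean is not a metric).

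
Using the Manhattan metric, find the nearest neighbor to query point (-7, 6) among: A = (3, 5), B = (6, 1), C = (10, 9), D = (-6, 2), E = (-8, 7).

Distances: d(A) = 11, d(B) = 18, d(C) = 20, d(D) = 5, d(E) = 2. Nearest: E = (-8, 7) with distance 2.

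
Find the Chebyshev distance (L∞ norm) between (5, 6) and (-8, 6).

max(|x_i - y_i|) = max(|5 - (-8)|, |6 - 6|) = max(13, 0) = 13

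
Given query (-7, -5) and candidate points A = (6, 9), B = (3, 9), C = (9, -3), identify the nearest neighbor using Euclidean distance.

Distances: d(A) ≈ 19.105, d(B) ≈ 17.2047, d(C) ≈ 16.1245. Nearest: C = (9, -3) with distance 16.1245.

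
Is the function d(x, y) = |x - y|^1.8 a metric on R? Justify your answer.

No. d(x,y) = |x-y|^1.8 fails the triangle inequality since p = 1.8 > 1. Counterexample: x = -3, y = 4, z = 15. d(x,z) = |-3 - 15|^1.8 = 18^1.8 ≈ 181.7567, but d(x,y) + d(y,z) = 7^1.8 + 11^1.8 ≈ 33.2029 + 74.9043 = 108.1072. Since 181.7567 > 108.1072, the triangle inequality is violated.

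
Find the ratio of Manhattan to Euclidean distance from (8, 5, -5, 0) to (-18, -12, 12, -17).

L1 = |8 - (-18)| + |5 - (-12)| + |-5 - 12| + |0 - (-17)| = 26 + 17 + 17 + 17 = 77
L2 = √(26² + 17² + 17² + 17²) = √1543 ≈ 39.281
L1 ≥ L2 always (equality iff movement is along one axis); L1 > L2 here.
Ratio L1/L2 = 77/√1543 ≈ 1.9602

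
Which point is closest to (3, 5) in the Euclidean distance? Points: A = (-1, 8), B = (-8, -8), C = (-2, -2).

Distances: d(A) = 5, d(B) ≈ 17.0294, d(C) ≈ 8.6023. Nearest: A = (-1, 8) with distance 5.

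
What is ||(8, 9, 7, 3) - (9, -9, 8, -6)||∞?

max(|x_i - y_i|) = max(|8 - 9|, |9 - (-9)|, |7 - 8|, |3 - (-6)|) = max(1, 18, 1, 9) = 18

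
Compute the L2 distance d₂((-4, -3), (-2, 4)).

√(Σ(x_i - y_i)²) = √((-4 - (-2))² + (-3 - 4)²)
= √((-2)² + (-7)²) = √(4 + 49) = √53 ≈ 7.2801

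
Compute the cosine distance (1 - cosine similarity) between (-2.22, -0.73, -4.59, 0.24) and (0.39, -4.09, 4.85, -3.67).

With u = (-2.22, -0.73, -4.59, 0.24), v = (0.39, -4.09, 4.85, -3.67):
u·v = (-2.22)·0.39 + (-0.73)·(-4.09) + (-4.59)·4.85 + 0.24·(-3.67) = (-0.8658) + 2.9857 + (-22.2615) + (-0.8808) = -21.0224.
|u| = √((-2.22)² + (-0.73)² + (-4.59)² + 0.24²) = √(4.9284 + 0.5329 + 21.0681 + 0.0576) = √26.587, |v| = √(0.39² + (-4.09)² + 4.85² + (-3.67)²) = √(0.1521 + 16.7281 + 23.5225 + 13.4689) = √53.8716.
cos θ = (u·v)/(|u||v|) = -21.0224/(√26.587·√53.8716) ≈ -0.5555
Cosine distance = 1 - cos θ ≈ 1 - (-0.5555) = 1.5555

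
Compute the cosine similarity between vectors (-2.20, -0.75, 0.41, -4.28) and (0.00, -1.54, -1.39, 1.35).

With u = (-2.20, -0.75, 0.41, -4.28), v = (0.00, -1.54, -1.39, 1.35):
u·v = (-2.2)·0 + (-0.75)·(-1.54) + 0.41·(-1.39) + (-4.28)·1.35 = 0 + 1.155 + (-0.5699) + (-5.778) = -5.1929.
|u| = √((-2.2)² + (-0.75)² + 0.41² + (-4.28)²) = √(4.84 + 0.5625 + 0.1681 + 18.3184) = √23.889, |v| = √(0² + (-1.54)² + (-1.39)² + 1.35²) = √(0 + 2.3716 + 1.9321 + 1.8225) = √6.1262.
cos θ = (u·v)/(|u||v|) = -5.1929/(√23.889·√6.1262) ≈ -0.4293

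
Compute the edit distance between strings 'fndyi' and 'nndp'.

Let D[i][j] be the edit distance between the first i characters of 'fndyi' and the first j characters of 'nndp', with D[i][0] = i, D[0][j] = j, and D[i][j] = D[i-1][j-1] if the characters match, else 1 + min(D[i-1][j], D[i][j-1], D[i-1][j-1]). Filling the table (rows: prefixes of 'fndyi', columns: prefixes of 'nndp'):
     ε  n  n  d  p
  ε  0  1  2  3  4
  f  1  1  2  3  4
  n  2  1  1  2  3
  d  3  2  2  1  2
  y  4  3  3  2  2
  i  5  4  4  3  3
The bottom-right entry gives D[5][4] = 3, so no sequence of fewer than 3 edits works. Backtracking through the table gives one optimal edit sequence (3 edits):
  fndyi → nndyi (sub f→n @1)
  nndyi → nndi (del y @4)
  nndi → nndp (sub i→p @4)
Edit distance = 3.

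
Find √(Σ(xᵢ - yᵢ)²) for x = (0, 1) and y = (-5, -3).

√(Σ(x_i - y_i)²) = √((0 - (-5))² + (1 - (-3))²)
= √(5² + 4²) = √(25 + 16) = √41 ≈ 6.4031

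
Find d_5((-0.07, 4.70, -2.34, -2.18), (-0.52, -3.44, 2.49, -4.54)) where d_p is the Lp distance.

(Σ|x_i - y_i|^5)^(1/5) = (|-0.07 - (-0.52)|^5 + |4.7 - (-3.44)|^5 + |-2.34 - 2.49|^5 + |-2.18 - (-4.54)|^5)^(1/5)
= (0.45^5 + 8.14^5 + 4.83^5 + 2.36^5)^(1/5) ≈ (0.0185 + 35737.3236 + 2628.6675 + 73.2082)^(1/5) = (38439.2178)^(1/5) ≈ 8.2595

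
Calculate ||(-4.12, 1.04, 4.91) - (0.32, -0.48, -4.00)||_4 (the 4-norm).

(Σ|x_i - y_i|^4)^(1/4) = (|-4.12 - 0.32|^4 + |1.04 - (-0.48)|^4 + |4.91 - (-4)|^4)^(1/4)
= (4.44^4 + 1.52^4 + 8.91^4)^(1/4) ≈ (388.626 + 5.3379 + 6302.4704)^(1/4) = (6696.4343)^(1/4) ≈ 9.0461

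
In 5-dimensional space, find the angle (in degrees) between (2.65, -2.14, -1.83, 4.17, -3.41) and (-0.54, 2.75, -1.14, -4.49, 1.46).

With u = (2.65, -2.14, -1.83, 4.17, -3.41), v = (-0.54, 2.75, -1.14, -4.49, 1.46):
u·v = 2.65·(-0.54) + (-2.14)·2.75 + (-1.83)·(-1.14) + 4.17·(-4.49) + (-3.41)·1.46 = (-1.431) + (-5.885) + 2.0862 + (-18.7233) + (-4.9786) = -28.9317.
|u| = √(2.65² + (-2.14)² + (-1.83)² + 4.17² + (-3.41)²) = √(7.0225 + 4.5796 + 3.3489 + 17.3889 + 11.6281) = √43.968, |v| = √((-0.54)² + 2.75² + (-1.14)² + (-4.49)² + 1.46²) = √(0.2916 + 7.5625 + 1.2996 + 20.1601 + 2.1316) = √31.4454.
cos θ = (u·v)/(|u||v|) = -28.9317/(√43.968·√31.4454) ≈ -0.778085
θ = arccos(-0.778085) ≈ 141.09°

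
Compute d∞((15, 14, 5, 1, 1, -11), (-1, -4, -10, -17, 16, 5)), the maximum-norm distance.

max(|x_i - y_i|) = max(|15 - (-1)|, |14 - (-4)|, |5 - (-10)|, |1 - (-17)|, |1 - 16|, |-11 - 5|) = max(16, 18, 15, 18, 15, 16) = 18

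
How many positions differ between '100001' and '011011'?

Differing positions: 1, 2, 3, 5. Hamming distance = 4.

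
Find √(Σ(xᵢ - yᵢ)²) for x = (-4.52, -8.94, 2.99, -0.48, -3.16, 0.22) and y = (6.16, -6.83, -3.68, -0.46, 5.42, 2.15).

√(Σ(x_i - y_i)²) = √((-4.52 - 6.16)² + (-8.94 - (-6.83))² + (2.99 - (-3.68))² + (-0.48 - (-0.46))² + (-3.16 - 5.42)² + (0.22 - 2.15)²)
= √((-10.68)² + (-2.11)² + 6.67² + (-0.02)² + (-8.58)² + (-1.93)²) = √(114.0624 + 4.4521 + 44.4889 + 0.0004 + 73.6164 + 3.7249) = √240.3451 ≈ 15.5031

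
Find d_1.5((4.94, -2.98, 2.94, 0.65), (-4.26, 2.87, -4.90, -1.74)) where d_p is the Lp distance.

(Σ|x_i - y_i|^1.5)^(1/1.5) = (|4.94 - (-4.26)|^1.5 + |-2.98 - 2.87|^1.5 + |2.94 - (-4.9)|^1.5 + |0.65 - (-1.74)|^1.5)^(1/1.5)
= (9.2^1.5 + 5.85^1.5 + 7.84^1.5 + 2.39^1.5)^(1/1.5) ≈ (27.905 + 14.1493 + 21.952 + 3.6949)^(1/1.5) = (67.7012)^(1/1.5) ≈ 16.6111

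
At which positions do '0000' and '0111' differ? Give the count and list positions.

Differing positions: 2, 3, 4. Hamming distance = 3.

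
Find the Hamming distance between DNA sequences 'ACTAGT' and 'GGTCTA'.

Differing positions: 1, 2, 4, 5, 6. Hamming distance = 5.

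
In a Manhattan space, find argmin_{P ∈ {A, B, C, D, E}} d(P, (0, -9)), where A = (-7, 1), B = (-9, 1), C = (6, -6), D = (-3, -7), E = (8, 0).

Distances: d(A) = 17, d(B) = 19, d(C) = 9, d(D) = 5, d(E) = 17. Nearest: D = (-3, -7) with distance 5.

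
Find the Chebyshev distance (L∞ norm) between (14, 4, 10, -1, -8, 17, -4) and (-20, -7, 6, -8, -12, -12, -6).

max(|x_i - y_i|) = max(|14 - (-20)|, |4 - (-7)|, |10 - 6|, |-1 - (-8)|, |-8 - (-12)|, |17 - (-12)|, |-4 - (-6)|) = max(34, 11, 4, 7, 4, 29, 2) = 34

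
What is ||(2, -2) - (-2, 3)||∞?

max(|x_i - y_i|) = max(|2 - (-2)|, |-2 - 3|) = max(4, 5) = 5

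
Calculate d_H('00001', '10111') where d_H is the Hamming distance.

Differing positions: 1, 3, 4. Hamming distance = 3.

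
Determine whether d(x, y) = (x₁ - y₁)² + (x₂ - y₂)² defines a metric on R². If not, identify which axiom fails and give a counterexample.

No. The squared Euclidean distance fails the triangle inequality. Counterexample: x = (0, 0), y = (5, 2), z = (10, 4). d(x,z) = 10² + 4² = 116, but d(x,y) + d(y,z) = (5² + 2²) + (5² + 2²) = 29 + 29 = 58. Since 116 > 58, the triangle inequality is violated. (Note: √d, the ordinary Euclidean distance, IS a metric.)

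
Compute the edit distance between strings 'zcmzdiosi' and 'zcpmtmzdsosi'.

Let D[i][j] be the edit distance between the first i characters of 'zcmzdiosi' and the first j characters of 'zcpmtmzdsosi', with D[i][0] = i, D[0][j] = j, and D[i][j] = D[i-1][j-1] if the characters match, else 1 + min(D[i-1][j], D[i][j-1], D[i-1][j-1]). Filling the table (rows: prefixes of 'zcmzdiosi', columns: prefixes of 'zcpmtmzdsosi'):
     ε  z  c  p  m  t  m  z  d  s  o  s  i
  ε  0  1  2  3  4  5  6  7  8  9 10 11 12
  z  1  0  1  2  3  4  5  6  7  8  9 10 11
  c  2  1  0  1  2  3  4  5  6  7  8  9 10
  m  3  2  1  1  1  2  3  4  5  6  7  8  9
  z  4  3  2  2  2  2  3  3  4  5  6  7  8
  d  5  4  3  3  3  3  3  4  3  4  5  6  7
  i  6  5  4  4  4  4  4  4  4  4  5  6  6
  o  7  6  5  5  5  5  5  5  5  5  4  5  6
  s  8  7  6  6  6  6  6  6  6  5  5  4  5
  i  9  8  7  7  7  7  7  7  7  6  6  5  4
The bottom-right entry gives D[9][12] = 4, so no sequence of fewer than 4 edits works. Backtracking through the table gives one optimal edit sequence (4 edits):
  zcmzdiosi → zcpmzdiosi (ins p @3)
  zcpmzdiosi → zcpmmzdiosi (ins m @4)
  zcpmmzdiosi → zcpmtmzdiosi (ins t @5)
  zcpmtmzdiosi → zcpmtmzdsosi (sub i→s @9)
Edit distance = 4.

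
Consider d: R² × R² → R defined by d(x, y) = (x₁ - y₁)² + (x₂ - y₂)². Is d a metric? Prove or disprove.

No. The squared Euclidean distance fails the triangle inequality. Counterexample: x = (0, 0), y = (3, 3), z = (6, 6). d(x,z) = 6² + 6² = 72, but d(x,y) + d(y,z) = (3² + 3²) + (3² + 3²) = 18 + 18 = 36. Since 72 > 36, the triangle inequality is violated. (Note: √d, the ordinary Euclidean distance, IS a metric.)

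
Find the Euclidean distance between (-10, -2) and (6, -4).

√(Σ(x_i - y_i)²) = √((-10 - 6)² + (-2 - (-4))²)
= √((-16)² + 2²) = √(256 + 4) = √260 ≈ 16.1245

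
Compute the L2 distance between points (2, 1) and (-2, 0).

(Σ|x_i - y_i|^2)^(1/2) = (|2 - (-2)|^2 + |1 - 0|^2)^(1/2)
= (4^2 + 1^2)^(1/2) = (16 + 1)^(1/2) = (17)^(1/2) ≈ 4.1231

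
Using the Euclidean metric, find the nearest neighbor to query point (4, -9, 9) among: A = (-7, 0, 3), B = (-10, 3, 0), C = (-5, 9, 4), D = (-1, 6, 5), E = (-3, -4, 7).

Distances: d(A) ≈ 15.4272, d(B) ≈ 20.5183, d(C) ≈ 20.7364, d(D) ≈ 16.3095, d(E) ≈ 8.8318. Nearest: E = (-3, -4, 7) with distance 8.8318.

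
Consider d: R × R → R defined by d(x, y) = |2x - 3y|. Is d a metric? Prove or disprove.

No. d fails symmetry: d(7, 1) = |2·7 - 3·1| = |11| = 11, but d(1, 7) = |2·1 - 3·7| = |-19| = 19. Since 11 ≠ 19, d(x,y) ≠ d(y,x) in general.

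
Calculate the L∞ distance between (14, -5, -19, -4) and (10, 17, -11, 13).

max(|x_i - y_i|) = max(|14 - 10|, |-5 - 17|, |-19 - (-11)|, |-4 - 13|) = max(4, 22, 8, 17) = 22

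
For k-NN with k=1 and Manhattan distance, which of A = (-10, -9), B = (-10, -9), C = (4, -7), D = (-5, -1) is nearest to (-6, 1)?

Distances: d(A) = 14, d(B) = 14, d(C) = 18, d(D) = 3. Nearest: D = (-5, -1) with distance 3.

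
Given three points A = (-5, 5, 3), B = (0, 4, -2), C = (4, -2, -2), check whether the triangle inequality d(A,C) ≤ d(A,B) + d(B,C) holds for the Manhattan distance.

d(A,B) = 5 + 1 + 5 = 11, d(B,C) = 4 + 6 + 0 = 10, d(A,C) = 9 + 7 + 5 = 21.
d(A,C) = 21 ≤ 11 + 10 = 21. Triangle inequality is satisfied.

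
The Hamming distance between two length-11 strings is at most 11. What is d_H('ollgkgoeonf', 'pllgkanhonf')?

Differing positions: 1, 6, 7, 8. Hamming distance = 4. The maximum possible Hamming distance for length-11 strings is 11, so d_H/11 = 4/11 ≈ 0.3636.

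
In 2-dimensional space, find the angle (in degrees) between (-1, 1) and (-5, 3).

With u = (-1, 1), v = (-5, 3):
u·v = (-1)·(-5) + 1·3 = 5 + 3 = 8.
|u| = √((-1)² + 1²) = √2, |v| = √((-5)² + 3²) = √34, so |u||v| = √(2·34) = √68.
cos θ = (u·v)/(|u||v|) = 8/√68 ≈ 0.970143
θ = arccos(0.970143) ≈ 14.04°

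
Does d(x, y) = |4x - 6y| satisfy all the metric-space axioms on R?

No. d fails symmetry: d(6, 7) = |4·6 - 6·7| = |-18| = 18, but d(7, 6) = |4·7 - 6·6| = |-8| = 8. Since 18 ≠ 8, d(x,y) ≠ d(y,x) in general.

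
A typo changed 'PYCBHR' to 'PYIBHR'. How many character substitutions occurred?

Differing positions: 3. Hamming distance = 1.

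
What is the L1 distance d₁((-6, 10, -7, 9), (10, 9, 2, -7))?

Σ|x_i - y_i| = |-6 - 10| + |10 - 9| + |-7 - 2| + |9 - (-7)| = 16 + 1 + 9 + 16 = 42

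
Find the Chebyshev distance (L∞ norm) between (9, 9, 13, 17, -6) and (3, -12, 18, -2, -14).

max(|x_i - y_i|) = max(|9 - 3|, |9 - (-12)|, |13 - 18|, |17 - (-2)|, |-6 - (-14)|) = max(6, 21, 5, 19, 8) = 21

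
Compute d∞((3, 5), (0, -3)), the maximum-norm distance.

max(|x_i - y_i|) = max(|3 - 0|, |5 - (-3)|) = max(3, 8) = 8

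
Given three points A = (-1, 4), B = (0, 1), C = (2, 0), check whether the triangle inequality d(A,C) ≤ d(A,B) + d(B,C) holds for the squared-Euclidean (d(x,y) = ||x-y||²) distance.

d(A,B) = 1² + 3² = 10, d(B,C) = 2² + 1² = 5, d(A,C) = 3² + 4² = 25.
d(A,C) = 25 > 10 + 5 = 15. Triangle inequality is VIOLATED. (Squared-Euclidean is not a metric — this is a counterexample.)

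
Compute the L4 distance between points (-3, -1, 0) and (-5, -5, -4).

(Σ|x_i - y_i|^4)^(1/4) = (|-3 - (-5)|^4 + |-1 - (-5)|^4 + |0 - (-4)|^4)^(1/4)
= (2^4 + 4^4 + 4^4)^(1/4) = (16 + 256 + 256)^(1/4) = (528)^(1/4) ≈ 4.7936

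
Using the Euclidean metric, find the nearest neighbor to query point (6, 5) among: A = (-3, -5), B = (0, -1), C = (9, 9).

Distances: d(A) ≈ 13.4536, d(B) ≈ 8.4853, d(C) = 5. Nearest: C = (9, 9) with distance 5.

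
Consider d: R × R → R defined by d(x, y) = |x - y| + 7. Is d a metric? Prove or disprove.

No. d fails identity of indiscernibles (specifically d(x,x) = 0): d(0, 0) = |0 - 0| + 7 = 0 + 7 = 7 ≠ 0.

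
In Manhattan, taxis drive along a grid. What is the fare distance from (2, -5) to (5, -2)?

Σ|x_i - y_i| = |2 - 5| + |-5 - (-2)| = 3 + 3 = 6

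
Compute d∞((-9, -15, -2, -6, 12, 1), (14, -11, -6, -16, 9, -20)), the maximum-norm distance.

max(|x_i - y_i|) = max(|-9 - 14|, |-15 - (-11)|, |-2 - (-6)|, |-6 - (-16)|, |12 - 9|, |1 - (-20)|) = max(23, 4, 4, 10, 3, 21) = 23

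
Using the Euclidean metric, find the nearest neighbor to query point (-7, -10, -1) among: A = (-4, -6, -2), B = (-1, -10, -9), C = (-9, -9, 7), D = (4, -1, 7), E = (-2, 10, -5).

Distances: d(A) ≈ 5.099, d(B) = 10, d(C) ≈ 8.3066, d(D) ≈ 16.3095, d(E) = 21. Nearest: A = (-4, -6, -2) with distance 5.099.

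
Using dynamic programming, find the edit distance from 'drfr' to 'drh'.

Let D[i][j] be the edit distance between the first i characters of 'drfr' and the first j characters of 'drh', with D[i][0] = i, D[0][j] = j, and D[i][j] = D[i-1][j-1] if the characters match, else 1 + min(D[i-1][j], D[i][j-1], D[i-1][j-1]). Filling the table (rows: prefixes of 'drfr', columns: prefixes of 'drh'):
     ε  d  r  h
  ε  0  1  2  3
  d  1  0  1  2
  r  2  1  0  1
  f  3  2  1  1
  r  4  3  2  2
The bottom-right entry gives D[4][3] = 2, so no sequence of fewer than 2 edits works. Backtracking through the table gives one optimal edit sequence (2 edits):
  drfr → drr (del f @3)
  drr → drh (sub r→h @3)
Edit distance = 2.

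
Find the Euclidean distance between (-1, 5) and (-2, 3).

√(Σ(x_i - y_i)²) = √((-1 - (-2))² + (5 - 3)²)
= √(1² + 2²) = √(1 + 4) = √5 ≈ 2.2361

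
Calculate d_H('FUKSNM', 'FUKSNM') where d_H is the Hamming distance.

Differing positions: none. Hamming distance = 0.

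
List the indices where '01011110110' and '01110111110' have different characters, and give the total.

Differing positions: 3, 5, 8. Hamming distance = 3.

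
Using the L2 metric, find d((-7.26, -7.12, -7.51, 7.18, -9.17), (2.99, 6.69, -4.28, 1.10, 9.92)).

√(Σ(x_i - y_i)²) = √((-7.26 - 2.99)² + (-7.12 - 6.69)² + (-7.51 - (-4.28))² + (7.18 - 1.1)² + (-9.17 - 9.92)²)
= √((-10.25)² + (-13.81)² + (-3.23)² + 6.08² + (-19.09)²) = √(105.0625 + 190.7161 + 10.4329 + 36.9664 + 364.4281) = √707.606 ≈ 26.6009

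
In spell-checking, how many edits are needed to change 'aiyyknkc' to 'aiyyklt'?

Let D[i][j] be the edit distance between the first i characters of 'aiyyknkc' and the first j characters of 'aiyyklt', with D[i][0] = i, D[0][j] = j, and D[i][j] = D[i-1][j-1] if the characters match, else 1 + min(D[i-1][j], D[i][j-1], D[i-1][j-1]). Filling the table (rows: prefixes of 'aiyyknkc', columns: prefixes of 'aiyyklt'):
     ε  a  i  y  y  k  l  t
  ε  0  1  2  3  4  5  6  7
  a  1  0  1  2  3  4  5  6
  i  2  1  0  1  2  3  4  5
  y  3  2  1  0  1  2  3  4
  y  4  3  2  1  0  1  2  3
  k  5  4  3  2  1  0  1  2
  n  6  5  4  3  2  1  1  2
  k  7  6  5  4  3  2  2  2
  c  8  7  6  5  4  3  3  3
The bottom-right entry gives D[8][7] = 3, so no sequence of fewer than 3 edits works. Backtracking through the table gives one optimal edit sequence (3 edits):
  aiyyknkc → aiyykkc (del n @6)
  aiyykkc → aiyyklc (sub k→l @6)
  aiyyklc → aiyyklt (sub c→t @7)
Edit distance = 3.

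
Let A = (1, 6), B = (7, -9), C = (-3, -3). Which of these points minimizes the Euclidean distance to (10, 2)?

Distances: d(A) ≈ 9.8489, d(B) ≈ 11.4018, d(C) ≈ 13.9284. Nearest: A = (1, 6) with distance 9.8489.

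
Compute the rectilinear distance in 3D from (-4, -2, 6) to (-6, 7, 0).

Σ|x_i - y_i| = |-4 - (-6)| + |-2 - 7| + |6 - 0| = 2 + 9 + 6 = 17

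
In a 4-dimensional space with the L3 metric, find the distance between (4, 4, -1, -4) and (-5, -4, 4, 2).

(Σ|x_i - y_i|^3)^(1/3) = (|4 - (-5)|^3 + |4 - (-4)|^3 + |-1 - 4|^3 + |-4 - 2|^3)^(1/3)
= (9^3 + 8^3 + 5^3 + 6^3)^(1/3) = (729 + 512 + 125 + 216)^(1/3) = (1582)^(1/3) ≈ 11.652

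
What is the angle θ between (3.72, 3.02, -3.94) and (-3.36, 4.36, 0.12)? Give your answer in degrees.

With u = (3.72, 3.02, -3.94), v = (-3.36, 4.36, 0.12):
u·v = 3.72·(-3.36) + 3.02·4.36 + (-3.94)·0.12 = (-12.4992) + 13.1672 + (-0.4728) = 0.1952.
|u| = √(3.72² + 3.02² + (-3.94)²) = √(13.8384 + 9.1204 + 15.5236) = √38.4824, |v| = √((-3.36)² + 4.36² + 0.12²) = √(11.2896 + 19.0096 + 0.0144) = √30.3136.
cos θ = (u·v)/(|u||v|) = 0.1952/(√38.4824·√30.3136) ≈ 0.005715
θ = arccos(0.005715) ≈ 89.67°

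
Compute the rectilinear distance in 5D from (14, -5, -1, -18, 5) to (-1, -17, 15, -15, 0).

Σ|x_i - y_i| = |14 - (-1)| + |-5 - (-17)| + |-1 - 15| + |-18 - (-15)| + |5 - 0| = 15 + 12 + 16 + 3 + 5 = 51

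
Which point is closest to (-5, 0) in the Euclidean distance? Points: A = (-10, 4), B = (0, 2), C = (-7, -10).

Distances: d(A) ≈ 6.4031, d(B) ≈ 5.3852, d(C) ≈ 10.198. Nearest: B = (0, 2) with distance 5.3852.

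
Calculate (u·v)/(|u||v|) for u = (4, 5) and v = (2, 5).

With u = (4, 5), v = (2, 5):
u·v = 4·2 + 5·5 = 8 + 25 = 33.
|u| = √(4² + 5²) = √41, |v| = √(2² + 5²) = √29, so |u||v| = √(41·29) = √1189.
cos θ = (u·v)/(|u||v|) = 33/√1189 ≈ 0.957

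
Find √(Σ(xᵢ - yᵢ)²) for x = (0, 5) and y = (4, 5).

√(Σ(x_i - y_i)²) = √((0 - 4)² + (5 - 5)²)
= √((-4)² + 0²) = √(16 + 0) = √16 = 4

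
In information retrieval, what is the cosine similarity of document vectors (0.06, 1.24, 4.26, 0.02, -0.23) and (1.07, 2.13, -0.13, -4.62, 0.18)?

With u = (0.06, 1.24, 4.26, 0.02, -0.23), v = (1.07, 2.13, -0.13, -4.62, 0.18):
u·v = 0.06·1.07 + 1.24·2.13 + 4.26·(-0.13) + 0.02·(-4.62) + (-0.23)·0.18 = 0.0642 + 2.6412 + (-0.5538) + (-0.0924) + (-0.0414) = 2.0178.
|u| = √(0.06² + 1.24² + 4.26² + 0.02² + (-0.23)²) = √(0.0036 + 1.5376 + 18.1476 + 0.0004 + 0.0529) = √19.7421, |v| = √(1.07² + 2.13² + (-0.13)² + (-4.62)² + 0.18²) = √(1.1449 + 4.5369 + 0.0169 + 21.3444 + 0.0324) = √27.0755.
cos θ = (u·v)/(|u||v|) = 2.0178/(√19.7421·√27.0755) ≈ 0.0873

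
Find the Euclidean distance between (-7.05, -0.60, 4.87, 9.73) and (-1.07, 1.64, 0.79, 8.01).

√(Σ(x_i - y_i)²) = √((-7.05 - (-1.07))² + (-0.6 - 1.64)² + (4.87 - 0.79)² + (9.73 - 8.01)²)
= √((-5.98)² + (-2.24)² + 4.08² + 1.72²) = √(35.7604 + 5.0176 + 16.6464 + 2.9584) = √60.3828 ≈ 7.7706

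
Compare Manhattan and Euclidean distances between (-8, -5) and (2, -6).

L1 = |-8 - 2| + |-5 - (-6)| = 10 + 1 = 11
L2 = √(10² + 1²) = √101 ≈ 10.0499
L1 ≥ L2 always (equality iff movement is along one axis); L1 > L2 here.
Ratio L1/L2 = 11/√101 ≈ 1.0945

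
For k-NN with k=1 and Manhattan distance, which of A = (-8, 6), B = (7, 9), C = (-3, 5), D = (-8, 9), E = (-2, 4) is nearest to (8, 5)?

Distances: d(A) = 17, d(B) = 5, d(C) = 11, d(D) = 20, d(E) = 11. Nearest: B = (7, 9) with distance 5.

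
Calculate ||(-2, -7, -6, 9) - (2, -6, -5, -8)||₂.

√(Σ(x_i - y_i)²) = √((-2 - 2)² + (-7 - (-6))² + (-6 - (-5))² + (9 - (-8))²)
= √((-4)² + (-1)² + (-1)² + 17²) = √(16 + 1 + 1 + 289) = √307 ≈ 17.5214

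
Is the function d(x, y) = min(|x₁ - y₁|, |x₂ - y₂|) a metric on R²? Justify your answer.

No. d fails identity of indiscernibles: take x = (-1, 0) and y = (-1, 4). Then d(x,y) = min(|-1 - (-1)|, |0 - 4|) = min(0, 4) = 0, yet x ≠ y.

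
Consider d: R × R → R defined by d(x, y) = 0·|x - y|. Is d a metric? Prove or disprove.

No. With c = 0, d(x,y) = 0 for all x, y. This fails identity of indiscernibles: d(8, 14) = 0 but 8 ≠ 14.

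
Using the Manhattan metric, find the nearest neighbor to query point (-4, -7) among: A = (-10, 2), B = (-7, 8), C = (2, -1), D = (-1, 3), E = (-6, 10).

Distances: d(A) = 15, d(B) = 18, d(C) = 12, d(D) = 13, d(E) = 19. Nearest: C = (2, -1) with distance 12.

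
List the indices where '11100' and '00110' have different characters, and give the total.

Differing positions: 1, 2, 4. Hamming distance = 3.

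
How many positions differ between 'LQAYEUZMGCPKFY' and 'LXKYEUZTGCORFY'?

Differing positions: 2, 3, 8, 11, 12. Hamming distance = 5.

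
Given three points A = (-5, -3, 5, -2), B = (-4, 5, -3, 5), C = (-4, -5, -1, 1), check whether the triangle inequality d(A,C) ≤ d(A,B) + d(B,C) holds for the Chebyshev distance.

d(A,B) = max(1, 8, 8, 7) = 8, d(B,C) = max(0, 10, 2, 4) = 10, d(A,C) = max(1, 2, 6, 3) = 6.
d(A,C) = 6 ≤ 8 + 10 = 18. Triangle inequality is satisfied.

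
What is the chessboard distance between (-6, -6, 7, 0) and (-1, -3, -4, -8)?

max(|x_i - y_i|) = max(|-6 - (-1)|, |-6 - (-3)|, |7 - (-4)|, |0 - (-8)|) = max(5, 3, 11, 8) = 11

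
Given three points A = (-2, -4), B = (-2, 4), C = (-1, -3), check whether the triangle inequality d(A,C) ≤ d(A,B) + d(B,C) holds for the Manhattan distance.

d(A,B) = 0 + 8 = 8, d(B,C) = 1 + 7 = 8, d(A,C) = 1 + 1 = 2.
d(A,C) = 2 ≤ 8 + 8 = 16. Triangle inequality is satisfied.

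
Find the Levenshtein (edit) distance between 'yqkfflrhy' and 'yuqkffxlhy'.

Let D[i][j] be the edit distance between the first i characters of 'yqkfflrhy' and the first j characters of 'yuqkffxlhy', with D[i][0] = i, D[0][j] = j, and D[i][j] = D[i-1][j-1] if the characters match, else 1 + min(D[i-1][j], D[i][j-1], D[i-1][j-1]). Filling the table (rows: prefixes of 'yqkfflrhy', columns: prefixes of 'yuqkffxlhy'):
     ε  y  u  q  k  f  f  x  l  h  y
  ε  0  1  2  3  4  5  6  7  8  9 10
  y  1  0  1  2  3  4  5  6  7  8  9
  q  2  1  1  1  2  3  4  5  6  7  8
  k  3  2  2  2  1  2  3  4  5  6  7
  f  4  3  3  3  2  1  2  3  4  5  6
  f  5  4  4  4  3  2  1  2  3  4  5
  l  6  5  5  5  4  3  2  2  2  3  4
  r  7  6  6  6  5  4  3  3  3  3  4
  h  8  7  7  7  6  5  4  4  4  3  4
  y  9  8  8  8  7  6  5  5  5  4  3
The bottom-right entry gives D[9][10] = 3, so no sequence of fewer than 3 edits works. Backtracking through the table gives one optimal edit sequence (3 edits):
  yqkfflrhy → yuqkfflrhy (ins u @2)
  yuqkfflrhy → yuqkffxrhy (sub l→x @7)
  yuqkffxrhy → yuqkffxlhy (sub r→l @8)
Edit distance = 3.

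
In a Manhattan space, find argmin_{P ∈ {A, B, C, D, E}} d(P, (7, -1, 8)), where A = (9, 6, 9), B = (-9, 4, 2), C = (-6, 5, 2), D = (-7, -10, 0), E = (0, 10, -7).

Distances: d(A) = 10, d(B) = 27, d(C) = 25, d(D) = 31, d(E) = 33. Nearest: A = (9, 6, 9) with distance 10.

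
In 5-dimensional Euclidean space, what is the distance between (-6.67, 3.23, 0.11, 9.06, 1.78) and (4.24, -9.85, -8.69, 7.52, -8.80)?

√(Σ(x_i - y_i)²) = √((-6.67 - 4.24)² + (3.23 - (-9.85))² + (0.11 - (-8.69))² + (9.06 - 7.52)² + (1.78 - (-8.8))²)
= √((-10.91)² + 13.08² + 8.8² + 1.54² + 10.58²) = √(119.0281 + 171.0864 + 77.44 + 2.3716 + 111.9364) = √481.8625 ≈ 21.9514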